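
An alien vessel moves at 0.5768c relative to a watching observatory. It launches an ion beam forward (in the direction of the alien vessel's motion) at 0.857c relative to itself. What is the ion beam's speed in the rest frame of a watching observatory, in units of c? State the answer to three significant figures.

Relativistic velocity addition: u = (u' + v)/(1 + u'v/c²), with u' = 0.857c and v = 0.5768c.
Numerator: 0.857 + 0.5768 = 1.4338. Denominator: 1 + (0.857)(0.5768) = 1.4943176.
u = 1.4338/1.4943176 = 0.9595, so the speed is 0.960c.

0.960c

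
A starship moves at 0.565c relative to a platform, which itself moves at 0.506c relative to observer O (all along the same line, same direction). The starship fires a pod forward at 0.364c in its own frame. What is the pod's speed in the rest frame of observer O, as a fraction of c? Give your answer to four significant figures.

Apply u = (u'+v)/(1+u'v) twice. Pod in the platform frame: (0.364+0.565)/(1+0.364·0.565) = 0.929/1.20566 = 0.77053c.
That velocity, transformed to the rest frame of observer O: (0.77053+0.506)/(1+0.77053·0.506) = 1.27653/1.38988818 = 0.91844c.

0.9184c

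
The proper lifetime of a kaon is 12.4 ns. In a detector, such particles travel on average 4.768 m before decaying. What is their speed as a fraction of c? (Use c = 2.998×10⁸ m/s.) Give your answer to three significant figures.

0.789c

Lab distance = (lab lifetime)·v = γτ·βc, so βγ = d/(cτ) = 4.768/(2.998×10⁸ × 1.240×10^-8) = 1.2826.
With βγ = 1.2826: γ² = 1 + (βγ)² = 2.64506, and β = (βγ)/γ = 1.2826/1.62636 = 0.789.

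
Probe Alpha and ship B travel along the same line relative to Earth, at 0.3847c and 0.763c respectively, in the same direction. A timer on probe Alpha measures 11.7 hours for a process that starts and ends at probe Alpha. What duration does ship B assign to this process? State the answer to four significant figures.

13.85 hours

Transform probe Alpha's velocity into ship B's frame: (0.3847 − 0.763)/(1 − 0.3847·0.763) = −0.3783/0.7064739, so the relative speed is 0.53548c.
At |u| = 0.53548c, γ = (1 − 0.286739)^(−1/2) = 1.1841.
The clock on probe Alpha records proper time, so ship B measures Δt = γΔτ = 1.1841 × 11.7 = 13.85 hours.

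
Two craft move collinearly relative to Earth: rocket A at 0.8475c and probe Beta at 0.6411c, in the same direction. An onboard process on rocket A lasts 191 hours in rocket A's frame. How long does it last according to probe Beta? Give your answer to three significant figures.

214 hours

Transform rocket A's velocity into probe Beta's frame: (0.8475 − 0.6411)/(1 − 0.8475·0.6411) = 0.2064/0.45666775, so the relative speed is 0.45197c.
At |u| = 0.45197c, γ = (1 − 0.204277)^(−1/2) = 1.121.
The clock on rocket A records proper time, so probe Beta measures Δt = γΔτ = 1.121 × 191 = 214 hours.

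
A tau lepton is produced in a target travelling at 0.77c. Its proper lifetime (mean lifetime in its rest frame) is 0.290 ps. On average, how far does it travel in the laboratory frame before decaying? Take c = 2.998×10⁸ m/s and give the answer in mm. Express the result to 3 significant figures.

0.105 mm

γ = 1/√(1 − β²) = 1/√(1 − 0.5929) = 1/√0.4071 = 1/0.638044 = 1.5673.
Lab-frame lifetime: Δt = γτ = 1.5673 × 0.290 ps = 0.45452 ps.
Distance: d = vΔt = 0.77 × 2.998×10⁸ m/s × 4.5452×10^-13 s = 1.05×10^-4 m = 0.105 mm.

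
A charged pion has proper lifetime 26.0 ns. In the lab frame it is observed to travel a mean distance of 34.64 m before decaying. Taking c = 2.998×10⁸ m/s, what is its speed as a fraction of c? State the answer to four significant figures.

0.9756c

d = βγcτ ⇒ βγ = d/(cτ) = 34.64 m / (7.7948 m) = 4.444.
β = (βγ)/√(1+(βγ)²) = 4.444/√20.7491 = 0.9756.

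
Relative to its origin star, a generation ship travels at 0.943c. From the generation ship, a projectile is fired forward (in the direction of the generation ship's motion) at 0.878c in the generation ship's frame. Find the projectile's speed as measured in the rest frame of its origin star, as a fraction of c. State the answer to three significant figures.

Relativistic velocity addition: u = (u' + v)/(1 + u'v/c²), with u' = 0.878c and v = 0.943c.
Numerator: 0.878 + 0.943 = 1.821. Denominator: 1 + (0.878)(0.943) = 1.827954.
u = 1.821/1.827954 = 0.9962, so the speed is 0.996c.

0.996c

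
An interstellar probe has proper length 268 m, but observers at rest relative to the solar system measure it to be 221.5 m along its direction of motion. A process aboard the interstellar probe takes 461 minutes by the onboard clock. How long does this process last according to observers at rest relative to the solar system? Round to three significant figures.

γ = L₀/L = 268/221.5 = 1.20993.
Δt = γΔτ = 1.20993 × 461 = 558 minutes.

558 minutes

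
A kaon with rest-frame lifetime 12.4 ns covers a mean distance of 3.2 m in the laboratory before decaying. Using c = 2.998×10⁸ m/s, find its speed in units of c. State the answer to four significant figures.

d = βγcτ ⇒ βγ = d/(cτ) = 3.200 m / (3.71752 m) = 0.86079.
β = (βγ)/√(1+(βγ)²) = 0.86079/√1.740959 = 0.6524.

0.6524c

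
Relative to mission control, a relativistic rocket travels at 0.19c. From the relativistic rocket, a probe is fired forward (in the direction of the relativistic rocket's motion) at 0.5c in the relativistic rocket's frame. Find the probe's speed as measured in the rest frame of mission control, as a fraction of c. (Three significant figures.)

0.630c

Relativistic velocity addition: u = (u' + v)/(1 + u'v/c²), with u' = 0.5c and v = 0.19c.
Numerator: 0.5 + 0.19 = 0.69. Denominator: 1 + (0.5)(0.19) = 1.095.
u = 0.69/1.095 = 0.63014, so the speed is 0.630c.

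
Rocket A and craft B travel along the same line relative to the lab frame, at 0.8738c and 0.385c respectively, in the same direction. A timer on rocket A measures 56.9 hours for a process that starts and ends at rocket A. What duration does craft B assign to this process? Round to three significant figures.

Transform rocket A's velocity into craft B's frame: (0.8738 − 0.385)/(1 − 0.8738·0.385) = 0.4888/0.663587, so the relative speed is 0.7366c.
At |u| = 0.7366c, γ = (1 − 0.54258)^(−1/2) = 1.4786.
Rocket A's interval is proper; time dilation gives Δt_B = γΔτ = 1.4786 × 56.9 hours = 84.1 hours.

84.1 hours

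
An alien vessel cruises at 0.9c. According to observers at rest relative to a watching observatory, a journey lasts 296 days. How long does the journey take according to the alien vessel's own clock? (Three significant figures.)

Lorentz factor: γ = (1 − 0.81)^(−1/2) = 2.2942.
The moving clock records proper time: Δτ = Δt/γ = 296/2.2942 = 129 days.

129 days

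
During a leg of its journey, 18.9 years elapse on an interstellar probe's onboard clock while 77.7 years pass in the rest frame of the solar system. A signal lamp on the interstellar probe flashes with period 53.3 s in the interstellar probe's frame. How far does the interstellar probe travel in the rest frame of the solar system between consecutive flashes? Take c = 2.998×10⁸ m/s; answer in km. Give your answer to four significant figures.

The time-dilation ratio gives γ = 77.7/18.9 = 4.11111.
β = √(1 − 1/γ²) = 0.96997. Lab-frame period = γτ = 4.11111×53.3 s = 219.12 s. Distance = βc × γτ = 0.96997 × 2.998×10⁸ m/s × 219.12 s = 6.3719×10^10 m = 6.372×10^7 km.

6.372×10^7 km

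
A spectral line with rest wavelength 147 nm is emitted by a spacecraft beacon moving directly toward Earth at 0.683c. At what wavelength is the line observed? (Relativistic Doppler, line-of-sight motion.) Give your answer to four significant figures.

63.80 nm

Relativistic Doppler for wavelength: λ_obs = λ_src · √((1−β)/(1+β)).
With β = 0.683: factor = √(0.317/1.683) = 0.434.
λ_obs = 147 × 0.434 = 63.80 nm.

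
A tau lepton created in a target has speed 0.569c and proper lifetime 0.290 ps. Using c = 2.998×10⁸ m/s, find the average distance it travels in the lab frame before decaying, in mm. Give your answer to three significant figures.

0.0602 mm

With β = 0.569, γ = 1/√(1 − 0.569²) = 1/√0.676239 = 1.216.
Lab-frame lifetime: Δt = γτ = 1.216 × 0.290 ps = 0.35264 ps.
Distance: d = vΔt = 0.569 × 2.998×10⁸ m/s × 3.5264×10^-13 s = 6.02×10^-5 m = 0.0602 mm.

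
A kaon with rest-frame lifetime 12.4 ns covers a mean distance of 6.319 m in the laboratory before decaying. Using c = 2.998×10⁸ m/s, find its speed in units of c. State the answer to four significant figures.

0.8619c

Lab distance = (lab lifetime)·v = γτ·βc, so βγ = d/(cτ) = 6.319/(2.998×10⁸ × 1.240×10^-8) = 1.6998.
With βγ = 1.6998: γ² = 1 + (βγ)² = 3.88932, and β = (βγ)/γ = 1.6998/1.97214 = 0.8619.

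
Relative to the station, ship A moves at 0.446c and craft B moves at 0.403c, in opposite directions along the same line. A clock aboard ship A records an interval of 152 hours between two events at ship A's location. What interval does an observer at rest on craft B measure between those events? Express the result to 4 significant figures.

Transform ship A's velocity into craft B's frame: (0.446 + 0.403)/(1 + 0.446·0.403) = 0.849/1.179738, so the relative speed is 0.71965c.
γ for this relative speed: γ = 1/√(1 − 0.517896) = 1.4402.
Ship A's interval is proper; time dilation gives Δt_B = γΔτ = 1.4402 × 152 hours = 218.9 hours.

218.9 hours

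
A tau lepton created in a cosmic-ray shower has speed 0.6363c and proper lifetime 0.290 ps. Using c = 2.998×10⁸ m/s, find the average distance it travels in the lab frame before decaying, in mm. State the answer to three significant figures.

0.0717 mm

Lorentz factor: γ = (1 − 0.40487769)^(−1/2) = 1.2963.
Lab-frame lifetime: Δt = γτ = 1.2963 × 0.290 ps = 0.37593 ps.
Distance: d = vΔt = 0.6363 × 2.998×10⁸ m/s × 3.7593×10^-13 s = 7.17×10^-5 m = 0.0717 mm.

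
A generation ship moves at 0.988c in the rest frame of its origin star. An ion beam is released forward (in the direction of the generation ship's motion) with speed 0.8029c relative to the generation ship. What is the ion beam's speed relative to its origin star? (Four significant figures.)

In units of c, u = (u' + v)/(1 + u'v) with u' = 0.8029 and v = 0.988.
Numerator: 0.8029 + 0.988 = 1.7909. Denominator: 1 + (0.8029)(0.988) = 1.7932652.
u = 1.7909/1.7932652 = 0.99868, so the speed is 0.9987c.

0.9987c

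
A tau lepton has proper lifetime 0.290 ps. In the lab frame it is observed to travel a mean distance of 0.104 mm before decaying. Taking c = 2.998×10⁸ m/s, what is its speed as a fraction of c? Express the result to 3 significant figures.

0.767c

Lab distance = (lab lifetime)·v = γτ·βc, so βγ = d/(cτ) = 1.040×10^-4/(2.998×10⁸ × 2.900×10^-13) = 1.1962.
With βγ = 1.1962: γ² = 1 + (βγ)² = 2.43089, and β = (βγ)/γ = 1.1962/1.55913 = 0.767.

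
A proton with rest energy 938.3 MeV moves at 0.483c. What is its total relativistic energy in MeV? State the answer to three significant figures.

Lorentz factor: γ = (1 − 0.233289)^(−1/2) = 1.142.
Total energy: E = γmc² = 1.142 × 938.3 MeV = 1070 MeV.

1070 MeV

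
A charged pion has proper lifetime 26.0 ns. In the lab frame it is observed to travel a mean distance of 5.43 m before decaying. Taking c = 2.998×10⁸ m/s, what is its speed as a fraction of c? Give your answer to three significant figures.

d = βγcτ ⇒ βγ = d/(cτ) = 5.430 m / (7.7948 m) = 0.69662.
β = (βγ)/√(1+(βγ)²) = 0.69662/√1.485279 = 0.572.

0.572c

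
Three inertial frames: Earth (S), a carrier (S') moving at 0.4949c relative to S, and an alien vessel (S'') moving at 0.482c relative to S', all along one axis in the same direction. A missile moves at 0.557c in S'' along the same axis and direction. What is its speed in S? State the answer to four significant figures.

First combine the missile and alien vessel (S''→S'): u₁ = (0.557 + 0.482)/(1 + 0.557×0.482) = 1.039/1.268474 = 0.81909.
Then combine with the carrier (S'→S): u = (0.81909 + 0.4949)/(1 + 0.81909×0.4949) = 1.31399/1.405367641 = 0.93498.

0.9350c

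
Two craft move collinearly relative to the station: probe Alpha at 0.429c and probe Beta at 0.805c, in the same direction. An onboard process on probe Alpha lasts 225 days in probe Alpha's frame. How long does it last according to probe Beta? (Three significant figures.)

275 days

Speed of probe Alpha in probe Beta's frame: u = (v_A − v_B)/(1 − v_A v_B/c²) = (0.429 − 0.805)/(1 − 0.429×0.805) = −0.376/0.654655 = −0.57435; |u| = 0.57435c.
γ for this relative speed: γ = 1/√(1 − 0.329878) = 1.2216.
The clock on probe Alpha records proper time, so probe Beta measures Δt = γΔτ = 1.2216 × 225 = 275 days.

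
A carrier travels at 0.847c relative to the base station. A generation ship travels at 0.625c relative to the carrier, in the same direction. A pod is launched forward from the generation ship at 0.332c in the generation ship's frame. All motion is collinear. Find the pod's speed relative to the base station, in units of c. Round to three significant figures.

0.981c

Compose velocities in two stages. Stage 1 (into S'): u₁ = (0.332+0.625)/(1+0.332×0.625) = 0.79255.
Stage 2 (into S): u = (0.79255+0.847)/(1+0.79255×0.847) = 0.98101, so the speed is 0.981c.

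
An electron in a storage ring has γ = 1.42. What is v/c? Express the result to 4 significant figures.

0.7100

β = √(1 − 1/γ²) = √(1 − 1/2.0164) = √0.504067 = 0.7100.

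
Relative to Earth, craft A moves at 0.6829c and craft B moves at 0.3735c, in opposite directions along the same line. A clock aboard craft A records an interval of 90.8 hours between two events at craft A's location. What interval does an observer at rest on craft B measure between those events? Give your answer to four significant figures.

168.2 hours

The velocity of craft A relative to craft B is (0.6829 + 0.3735)c / (1 + 0.6829×0.3735) = 0.84171c; relative speed 0.84171c.
At |u| = 0.84171c, γ = (1 − 0.708476)^(−1/2) = 1.8521.
The clock on craft A records proper time, so craft B measures Δt = γΔτ = 1.8521 × 90.8 = 168.2 hours.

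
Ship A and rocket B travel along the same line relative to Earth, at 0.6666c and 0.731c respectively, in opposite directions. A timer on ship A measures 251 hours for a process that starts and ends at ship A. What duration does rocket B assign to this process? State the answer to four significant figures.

Transform ship A's velocity into rocket B's frame: (0.6666 + 0.731)/(1 + 0.6666·0.731) = 1.3976/1.4872846, so the relative speed is 0.9397c.
γ for this relative speed: γ = 1/√(1 − 0.883036) = 2.924.
The clock on ship A records proper time, so rocket B measures Δt = γΔτ = 2.924 × 251 = 733.9 hours.

733.9 hours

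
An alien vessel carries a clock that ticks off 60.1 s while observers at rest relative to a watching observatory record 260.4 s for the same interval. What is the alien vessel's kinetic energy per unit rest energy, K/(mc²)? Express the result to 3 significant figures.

The time-dilation ratio gives γ = 260.4/60.1 = 4.33278.
K/(mc²) = γ − 1 = 4.33278 − 1 = 3.33.

3.33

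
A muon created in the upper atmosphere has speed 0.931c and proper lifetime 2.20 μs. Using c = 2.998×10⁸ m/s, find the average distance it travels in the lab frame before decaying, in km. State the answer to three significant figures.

Lorentz factor: γ = (1 − 0.866761)^(−1/2) = 2.7396.
Lab-frame lifetime: Δt = γτ = 2.7396 × 2.20 μs = 6.0271 μs.
Distance: d = vΔt = 0.931 × 2.998×10⁸ m/s × 6.0271×10^-6 s = 1680 m = 1.68 km.

1.68 km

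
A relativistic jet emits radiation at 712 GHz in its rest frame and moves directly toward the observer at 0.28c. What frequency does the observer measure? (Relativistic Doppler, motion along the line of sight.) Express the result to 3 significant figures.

Relativistic Doppler (source moving toward): f_obs = f_src · √((1+β)/(1−β)).
With β = 0.28: factor = √(1.28/0.72) = 1.3333.
f_obs = 712 × 1.3333 = 949 GHz.

949 GHz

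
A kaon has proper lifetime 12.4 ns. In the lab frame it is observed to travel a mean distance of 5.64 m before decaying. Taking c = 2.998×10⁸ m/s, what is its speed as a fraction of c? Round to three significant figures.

0.835c

d = βγcτ ⇒ βγ = d/(cτ) = 5.640 m / (3.71752 m) = 1.5171.
β = (βγ)/√(1+(βγ)²) = 1.5171/√3.30159 = 0.835.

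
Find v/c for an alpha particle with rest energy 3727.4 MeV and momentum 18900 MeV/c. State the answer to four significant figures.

βγ = pc/(mc²) = 18900/3727.4 = 5.0706.
Since γ² = 1 + (βγ)² = 26.711, γ = √26.711 = 5.16827, and β = (βγ)/γ = 5.0706/5.16827 = 0.9811.

0.9811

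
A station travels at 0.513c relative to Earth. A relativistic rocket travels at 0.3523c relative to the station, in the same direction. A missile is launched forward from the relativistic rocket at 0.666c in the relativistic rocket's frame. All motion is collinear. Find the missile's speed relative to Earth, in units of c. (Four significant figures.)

0.9400c

Apply u = (u'+v)/(1+u'v) twice. Missile in the station frame: (0.666+0.3523)/(1+0.666·0.3523) = 1.0183/1.2346318 = 0.82478c.
That velocity, transformed to the rest frame of Earth: (0.82478+0.513)/(1+0.82478·0.513) = 1.33778/1.42311214 = 0.94004c.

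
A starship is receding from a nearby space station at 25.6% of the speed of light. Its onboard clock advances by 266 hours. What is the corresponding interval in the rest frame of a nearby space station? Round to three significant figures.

275 hours

Lorentz factor: γ = (1 − 0.065536)^(−1/2) = 1.0345.
The onboard clock measures proper time, so the interval in the rest frame of a nearby space station is dilated: Δt = γ·Δτ = 1.0345 × 266 hours = 275 hours.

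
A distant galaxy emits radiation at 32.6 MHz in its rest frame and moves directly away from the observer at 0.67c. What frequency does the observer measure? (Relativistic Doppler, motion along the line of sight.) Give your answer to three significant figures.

14.5 MHz

Relativistic Doppler (source moving away): f_obs = f_src · √((1−β)/(1+β)).
With β = 0.67: factor = √(0.33/1.67) = 0.44453.
f_obs = 32.6 × 0.44453 = 14.5 MHz.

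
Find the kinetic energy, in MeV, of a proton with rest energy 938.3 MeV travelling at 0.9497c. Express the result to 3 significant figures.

With β = 0.9497, γ = 1/√(1 − 0.9497²) = 1/√0.09806991 = 3.1932.
Kinetic energy: K = (γ − 1)mc² = (3.1932 − 1) × 938.3 MeV = 2.1932 × 938.3 = 2060 MeV.

2060 MeV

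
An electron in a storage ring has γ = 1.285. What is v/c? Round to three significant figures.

β = √(1 − 1/γ²) = √(1 − 1/1.651225) = √0.394389 = 0.628.

0.628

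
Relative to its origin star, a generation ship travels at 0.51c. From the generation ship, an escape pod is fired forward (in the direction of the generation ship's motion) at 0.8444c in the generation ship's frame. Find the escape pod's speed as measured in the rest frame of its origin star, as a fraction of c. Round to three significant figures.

Relativistic velocity addition: u = (u' + v)/(1 + u'v/c²), with u' = 0.8444c and v = 0.51c.
Numerator: 0.8444 + 0.51 = 1.3544. Denominator: 1 + (0.8444)(0.51) = 1.430644.
u = 1.3544/1.430644 = 0.94671, so the speed is 0.947c.

0.947c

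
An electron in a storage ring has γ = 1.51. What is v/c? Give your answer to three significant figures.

0.749

β = √(1 − 1/γ²) = √(1 − 1/2.2801) = √0.561423 = 0.749.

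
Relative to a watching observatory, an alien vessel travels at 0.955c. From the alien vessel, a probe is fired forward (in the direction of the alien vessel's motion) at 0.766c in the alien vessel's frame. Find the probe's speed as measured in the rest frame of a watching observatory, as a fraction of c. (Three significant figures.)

0.994c

Relativistic velocity addition: u = (u' + v)/(1 + u'v/c²), with u' = 0.766c and v = 0.955c.
Numerator: 0.766 + 0.955 = 1.721. Denominator: 1 + (0.766)(0.955) = 1.73153.
u = 1.721/1.73153 = 0.99392, so the speed is 0.994c.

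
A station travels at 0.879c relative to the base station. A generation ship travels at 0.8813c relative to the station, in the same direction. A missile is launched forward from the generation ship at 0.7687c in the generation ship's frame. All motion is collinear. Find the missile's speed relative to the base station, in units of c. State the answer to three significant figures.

0.999c

First combine the missile and generation ship (S''→S'): u₁ = (0.7687 + 0.8813)/(1 + 0.7687×0.8813) = 1.65/1.67745531 = 0.98363.
Then combine with the station (S'→S): u = (0.98363 + 0.879)/(1 + 0.98363×0.879) = 1.86263/1.86461077 = 0.99894.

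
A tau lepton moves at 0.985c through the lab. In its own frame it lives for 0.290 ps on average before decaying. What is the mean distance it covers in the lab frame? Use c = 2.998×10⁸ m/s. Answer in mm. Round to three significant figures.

Lorentz factor: γ = (1 − 0.970225)^(−1/2) = 5.7953.
Lab-frame lifetime: Δt = γτ = 5.7953 × 0.290 ps = 1.6806 ps.
Distance: d = vΔt = 0.985 × 2.998×10⁸ m/s × 1.6806×10^-12 s = 4.96×10^-4 m = 0.496 mm.

0.496 mm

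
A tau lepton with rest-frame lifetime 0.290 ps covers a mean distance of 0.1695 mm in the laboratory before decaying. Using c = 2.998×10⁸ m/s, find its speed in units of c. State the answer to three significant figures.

Let x = d/(cτ) = 1.695×10^-4 m / (2.998×10⁸ m/s × 2.900×10^-13 s) = 1.9496. Since d = βγcτ, x = βγ = β/√(1−β²).
Solving: β² = x²/(1+x²) = 3.80094/4.80094 = 0.791707, so β = 0.890.

0.890c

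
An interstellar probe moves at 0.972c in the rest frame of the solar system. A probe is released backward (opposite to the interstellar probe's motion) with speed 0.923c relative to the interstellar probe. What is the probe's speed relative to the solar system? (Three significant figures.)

Relativistic velocity addition: u = (u' + v)/(1 + u'v/c²), with u' = −0.923c and v = 0.972c.
Numerator: −0.923 + 0.972 = 0.049. Denominator: 1 + (−0.923)(0.972) = 0.102844.
u = 0.049/0.102844 = 0.47645, so the speed is 0.476c.

0.476c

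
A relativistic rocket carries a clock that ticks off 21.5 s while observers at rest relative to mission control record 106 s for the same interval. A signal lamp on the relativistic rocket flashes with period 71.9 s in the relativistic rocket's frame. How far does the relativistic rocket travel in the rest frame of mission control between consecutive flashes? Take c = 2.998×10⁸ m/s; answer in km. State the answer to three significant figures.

The time-dilation ratio gives γ = 106/21.5 = 4.93023.
β = √(1 − 1/γ²) = 0.97921. Lab-frame period = γτ = 4.93023×71.9 s = 354.48 s. Distance = βc × γτ = 0.97921 × 2.998×10⁸ m/s × 354.48 s = 1.0406×10^11 m = 1.04×10^8 km.

1.04×10^8 km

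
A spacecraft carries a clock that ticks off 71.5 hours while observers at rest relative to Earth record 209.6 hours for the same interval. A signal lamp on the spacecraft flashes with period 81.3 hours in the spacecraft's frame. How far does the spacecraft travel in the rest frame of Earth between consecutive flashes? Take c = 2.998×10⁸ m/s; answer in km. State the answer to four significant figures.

2.418×10^11 km

The time-dilation ratio gives γ = 209.6/71.5 = 2.93147.
β = √(1 − 1/γ²) = 0.94002. Lab-frame period = γτ = 2.93147×81.3 hours = 238.33 hours. Distance = βc × γτ = 0.94002 × 2.998×10⁸ m/s × 857988 s = 2.4180×10^14 m = 2.418×10^11 km.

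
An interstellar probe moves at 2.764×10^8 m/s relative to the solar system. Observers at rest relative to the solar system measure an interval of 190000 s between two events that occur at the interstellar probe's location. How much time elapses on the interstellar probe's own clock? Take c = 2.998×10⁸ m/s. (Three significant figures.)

β = v/c = (2.764×10^8 m/s)/(2.998×10⁸ m/s) = 0.921948.
Lorentz factor: γ = (1 − 0.8499881)^(−1/2) = 2.5819.
The interstellar probe's clock runs slow as seen from the solar system, so Δτ = Δt/γ = 190000/2.5819 = 73600 s.

73600 s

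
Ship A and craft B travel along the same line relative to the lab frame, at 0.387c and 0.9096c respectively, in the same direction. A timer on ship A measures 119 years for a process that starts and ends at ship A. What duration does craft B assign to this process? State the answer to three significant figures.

The velocity of ship A relative to craft B is (0.387 − 0.9096)c / (1 − 0.387×0.9096) = −0.8065c; relative speed 0.8065c.
γ for this relative speed: γ = 1/√(1 − 0.650442) = 1.6914.
Ship A's interval is proper; time dilation gives Δt_B = γΔτ = 1.6914 × 119 years = 201 years.

201 years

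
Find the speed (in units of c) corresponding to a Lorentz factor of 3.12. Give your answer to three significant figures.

0.947c

β = √(1 − 1/γ²) = √(1 − 1/9.7344) = √0.897272 = 0.947.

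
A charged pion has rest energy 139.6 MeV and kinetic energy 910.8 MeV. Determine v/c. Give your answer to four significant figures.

0.9911

K = (γ−1)mc², so γ = 1 + 910.8/139.6 = 7.5244.
Then v/c = √(1 − γ⁻²) = √(1 − 0.0176627) = √0.9823373 = 0.9911.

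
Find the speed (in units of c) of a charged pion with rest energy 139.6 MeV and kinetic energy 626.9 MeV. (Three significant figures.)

0.983c

γ = 1 + K/(mc²) = 1 + 626.9/139.6 = 5.4907.
β = √(1 − 1/γ²) = √(1 − 0.0331699) = √0.9668301 = 0.983.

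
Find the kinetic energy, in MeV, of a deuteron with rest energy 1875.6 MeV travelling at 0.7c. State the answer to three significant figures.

Lorentz factor: γ = (1 − 0.49)^(−1/2) = 1.40028.
Kinetic energy: K = (γ − 1)mc² = (1.40028 − 1) × 1875.6 MeV = 0.40028 × 1875.6 = 751 MeV.

751 MeV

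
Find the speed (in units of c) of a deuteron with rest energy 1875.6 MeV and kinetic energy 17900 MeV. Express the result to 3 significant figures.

K = (γ−1)mc², so γ = 1 + 17900/1875.6 = 10.544.
Then v/c = √(1 − γ⁻²) = √(1 − 0.00899475) = √0.99100525 = 0.995.

0.995c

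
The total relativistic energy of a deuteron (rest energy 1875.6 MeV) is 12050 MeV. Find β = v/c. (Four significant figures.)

Total energy E = γmc² gives γ = 12050/1875.6 = 6.4246.
Hence β = √(1 − 1/γ²) = √(1 − 0.0242275) = √0.9757725 = 0.9878.

0.9878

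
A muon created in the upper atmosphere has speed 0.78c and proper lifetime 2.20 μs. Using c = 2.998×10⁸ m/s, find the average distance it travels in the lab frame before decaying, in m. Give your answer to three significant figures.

Lorentz factor: γ = (1 − 0.6084)^(−1/2) = 1.598.
Lab-frame lifetime: Δt = γτ = 1.598 × 2.20 μs = 3.5156 μs.
Distance: d = vΔt = 0.78 × 2.998×10⁸ m/s × 3.5156×10^-6 s = 822 m.

822 m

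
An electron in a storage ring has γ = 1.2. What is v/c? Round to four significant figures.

β = √(1 − 1/γ²) = √(1 − 1/1.44) = √0.305556 = 0.5528.

0.5528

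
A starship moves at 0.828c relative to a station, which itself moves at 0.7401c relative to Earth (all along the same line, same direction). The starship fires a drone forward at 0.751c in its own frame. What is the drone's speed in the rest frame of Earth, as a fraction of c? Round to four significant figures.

Compose velocities in two stages. Stage 1 (into S'): u₁ = (0.751+0.828)/(1+0.751×0.828) = 0.97359.
Stage 2 (into S): u = (0.97359+0.7401)/(1+0.97359×0.7401) = 0.99601, so the speed is 0.9960c.

0.9960c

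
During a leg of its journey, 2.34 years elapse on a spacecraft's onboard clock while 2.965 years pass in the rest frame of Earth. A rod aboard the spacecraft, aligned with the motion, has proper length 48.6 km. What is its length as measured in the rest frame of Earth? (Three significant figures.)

The time-dilation ratio gives γ = 2.965/2.34 = 1.26709.
L = L₀/γ = 48.6/1.26709 = 38.4 km.

38.4 km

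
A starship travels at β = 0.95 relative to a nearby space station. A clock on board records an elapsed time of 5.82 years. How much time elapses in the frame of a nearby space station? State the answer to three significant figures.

γ = 1/√(1 − β²) = 1/√(1 − 0.9025) = 1/√0.0975 = 1/0.31225 = 3.2026.
The onboard clock measures proper time, so the interval in the rest frame of a nearby space station is dilated: Δt = γ·Δτ = 3.2026 × 5.82 years = 18.6 years.

18.6 years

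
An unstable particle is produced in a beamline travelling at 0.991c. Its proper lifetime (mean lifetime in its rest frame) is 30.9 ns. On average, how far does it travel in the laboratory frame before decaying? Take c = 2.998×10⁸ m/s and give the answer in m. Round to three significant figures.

β² = 0.982081, so γ = 1/√0.017919 = 7.4704.
Lab-frame lifetime: Δt = γτ = 7.4704 × 30.9 ns = 230.84 ns.
Distance: d = vΔt = 0.991 × 2.998×10⁸ m/s × 2.3084×10^-7 s = 68.6 m.

68.6 m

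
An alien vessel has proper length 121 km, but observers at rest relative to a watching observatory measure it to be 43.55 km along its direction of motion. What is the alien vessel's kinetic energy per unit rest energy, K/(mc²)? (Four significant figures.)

1.778

γ = L₀/L = 121/43.55 = 2.77842.
Since K = (γ−1)mc², K/(mc²) = 2.77842 − 1 = 1.778.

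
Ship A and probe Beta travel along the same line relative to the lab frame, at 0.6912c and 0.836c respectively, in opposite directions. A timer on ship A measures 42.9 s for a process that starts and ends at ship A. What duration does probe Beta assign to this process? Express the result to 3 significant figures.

171 s

The velocity of ship A relative to probe Beta is (0.6912 + 0.836)c / (1 + 0.6912×0.836) = 0.9679c; relative speed 0.9679c.
γ for this relative speed: γ = 1/√(1 − 0.93683) = 3.9787.
Ship A's interval is proper; time dilation gives Δt_B = γΔτ = 3.9787 × 42.9 s = 171 s.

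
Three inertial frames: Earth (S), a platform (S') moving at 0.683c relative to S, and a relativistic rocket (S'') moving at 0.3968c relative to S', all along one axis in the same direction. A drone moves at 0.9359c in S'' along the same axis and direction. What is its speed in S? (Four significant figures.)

0.9946c

Apply u = (u'+v)/(1+u'v) twice. Drone in the platform frame: (0.9359+0.3968)/(1+0.9359·0.3968) = 1.3327/1.37136512 = 0.97181c.
That velocity, transformed to the rest frame of Earth: (0.97181+0.683)/(1+0.97181·0.683) = 1.65481/1.66374623 = 0.99463c.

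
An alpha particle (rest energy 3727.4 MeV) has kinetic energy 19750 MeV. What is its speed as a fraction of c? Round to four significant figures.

0.9873c

K = (γ−1)mc², so γ = 1 + 19750/3727.4 = 6.2986.
Then v/c = √(1 − γ⁻²) = √(1 − 0.0252065) = √0.9747935 = 0.9873.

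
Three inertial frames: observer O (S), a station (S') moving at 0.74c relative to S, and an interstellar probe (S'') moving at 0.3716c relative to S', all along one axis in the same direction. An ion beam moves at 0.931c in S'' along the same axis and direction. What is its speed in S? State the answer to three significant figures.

0.995c

Apply u = (u'+v)/(1+u'v) twice. Ion beam in the station frame: (0.931+0.3716)/(1+0.931·0.3716) = 1.3026/1.3459596 = 0.96779c.
That velocity, transformed to the rest frame of observer O: (0.96779+0.74)/(1+0.96779·0.74) = 1.70779/1.7161646 = 0.99512c.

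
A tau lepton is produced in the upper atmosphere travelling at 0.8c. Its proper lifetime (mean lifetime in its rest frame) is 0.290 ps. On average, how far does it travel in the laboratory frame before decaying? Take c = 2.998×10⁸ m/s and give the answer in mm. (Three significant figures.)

0.116 mm

β² = 0.64, so γ = 1/√0.36 = 1.6667.
Lab-frame lifetime: Δt = γτ = 1.6667 × 0.290 ps = 0.48334 ps.
Distance: d = vΔt = 0.8 × 2.998×10⁸ m/s × 4.8334×10^-13 s = 1.16×10^-4 m = 0.116 mm.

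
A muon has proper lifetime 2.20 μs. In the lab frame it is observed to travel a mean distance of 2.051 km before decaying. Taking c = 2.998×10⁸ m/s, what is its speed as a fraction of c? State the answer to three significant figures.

Lab distance = (lab lifetime)·v = γτ·βc, so βγ = d/(cτ) = 2051/(2.998×10⁸ × 2.200×10^-6) = 3.1096.
With βγ = 3.1096: γ² = 1 + (βγ)² = 10.66961, and β = (βγ)/γ = 3.1096/3.26644 = 0.952.

0.952c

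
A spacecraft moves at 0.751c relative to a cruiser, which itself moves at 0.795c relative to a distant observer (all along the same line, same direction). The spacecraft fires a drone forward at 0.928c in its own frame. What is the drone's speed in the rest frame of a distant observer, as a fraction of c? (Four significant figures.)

0.9988c

Apply u = (u'+v)/(1+u'v) twice. Drone in the cruiser frame: (0.928+0.751)/(1+0.928·0.751) = 1.679/1.696928 = 0.98944c.
That velocity, transformed to the rest frame of a distant observer: (0.98944+0.795)/(1+0.98944·0.795) = 1.78444/1.7866048 = 0.99879c.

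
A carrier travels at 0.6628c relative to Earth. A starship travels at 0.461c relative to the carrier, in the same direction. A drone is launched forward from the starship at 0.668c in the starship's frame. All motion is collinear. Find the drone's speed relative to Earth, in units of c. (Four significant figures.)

0.9707c

Apply u = (u'+v)/(1+u'v) twice. Drone in the carrier frame: (0.668+0.461)/(1+0.668·0.461) = 1.129/1.307948 = 0.86318c.
That velocity, transformed to the rest frame of Earth: (0.86318+0.6628)/(1+0.86318·0.6628) = 1.52598/1.572115704 = 0.97065c.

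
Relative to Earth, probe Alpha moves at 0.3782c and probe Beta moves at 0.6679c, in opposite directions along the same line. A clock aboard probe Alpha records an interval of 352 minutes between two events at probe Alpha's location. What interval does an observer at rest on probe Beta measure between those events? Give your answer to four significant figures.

Speed of probe Alpha in probe Beta's frame: u = (v_A + v_B)/(1 + v_A v_B/c²) = (0.3782 + 0.6679)/(1 + 0.3782×0.6679) = 1.0461/1.25259978 = 0.83514; |u| = 0.83514c.
At |u| = 0.83514c, γ = (1 − 0.697459)^(−1/2) = 1.8181.
The clock on probe Alpha records proper time, so probe Beta measures Δt = γΔτ = 1.8181 × 352 = 640.0 minutes.

640.0 minutes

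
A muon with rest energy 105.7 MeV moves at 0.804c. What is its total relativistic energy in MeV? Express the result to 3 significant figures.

With β = 0.804, γ = 1/√(1 − 0.804²) = 1/√0.353584 = 1.6817.
Total energy: E = γmc² = 1.6817 × 105.7 MeV = 178 MeV.

178 MeV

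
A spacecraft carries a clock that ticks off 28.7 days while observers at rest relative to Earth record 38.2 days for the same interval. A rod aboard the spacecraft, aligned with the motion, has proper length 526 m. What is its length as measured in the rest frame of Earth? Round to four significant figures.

395.2 m

The time-dilation ratio gives γ = 38.2/28.7 = 1.33101.
L = L₀/γ = 526/1.33101 = 395.2 m.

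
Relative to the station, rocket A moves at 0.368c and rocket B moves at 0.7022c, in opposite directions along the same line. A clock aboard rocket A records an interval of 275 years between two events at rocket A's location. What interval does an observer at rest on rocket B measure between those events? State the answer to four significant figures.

Transform rocket A's velocity into rocket B's frame: (0.368 + 0.7022)/(1 + 0.368·0.7022) = 1.0702/1.2584096, so the relative speed is 0.85044c.
γ for this relative speed: γ = 1/√(1 − 0.723248) = 1.9009.
The clock on rocket A records proper time, so rocket B measures Δt = γΔτ = 1.9009 × 275 = 522.7 years.

522.7 years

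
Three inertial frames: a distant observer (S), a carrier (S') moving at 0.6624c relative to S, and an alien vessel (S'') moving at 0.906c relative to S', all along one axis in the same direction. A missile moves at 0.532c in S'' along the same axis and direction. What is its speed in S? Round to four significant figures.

0.9939c

Compose velocities in two stages. Stage 1 (into S'): u₁ = (0.532+0.906)/(1+0.532×0.906) = 0.97032.
Stage 2 (into S): u = (0.97032+0.6624)/(1+0.97032×0.6624) = 0.9939, so the speed is 0.9939c.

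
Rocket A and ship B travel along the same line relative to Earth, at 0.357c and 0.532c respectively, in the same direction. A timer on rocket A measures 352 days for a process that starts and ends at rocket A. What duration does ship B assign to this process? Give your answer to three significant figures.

The velocity of rocket A relative to ship B is (0.357 − 0.532)c / (1 − 0.357×0.532) = −0.21603c; relative speed 0.21603c.
At |u| = 0.21603c, γ = (1 − 0.046669)^(−1/2) = 1.0242.
Rocket A's interval is proper; time dilation gives Δt_B = γΔτ = 1.0242 × 352 days = 361 days.

361 days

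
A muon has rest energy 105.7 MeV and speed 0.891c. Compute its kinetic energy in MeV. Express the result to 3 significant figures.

Lorentz factor: γ = (1 − 0.793881)^(−1/2) = 2.2026.
Kinetic energy: K = (γ − 1)mc² = (2.2026 − 1) × 105.7 MeV = 1.2026 × 105.7 = 127 MeV.

127 MeV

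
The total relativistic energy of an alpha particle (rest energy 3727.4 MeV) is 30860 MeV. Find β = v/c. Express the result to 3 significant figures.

γ = E/(mc²) = 30860/3727.4 = 8.2792.
β = √(1 − 1/γ²) = √(1 − 0.0145889) = √0.9854111 = 0.993.

0.993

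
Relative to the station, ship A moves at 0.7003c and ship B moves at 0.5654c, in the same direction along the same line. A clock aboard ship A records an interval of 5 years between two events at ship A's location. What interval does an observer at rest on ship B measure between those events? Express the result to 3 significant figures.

The velocity of ship A relative to ship B is (0.7003 − 0.5654)c / (1 − 0.7003×0.5654) = 0.22333c; relative speed 0.22333c.
At |u| = 0.22333c, γ = (1 − 0.0498763)^(−1/2) = 1.0259.
Ship A's interval is proper; time dilation gives Δt_B = γΔτ = 1.0259 × 5 years = 5.13 years.

5.13 years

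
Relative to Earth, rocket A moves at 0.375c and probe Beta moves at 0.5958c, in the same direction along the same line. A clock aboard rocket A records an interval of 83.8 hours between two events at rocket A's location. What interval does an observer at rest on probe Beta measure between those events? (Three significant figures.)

87.4 hours

The velocity of rocket A relative to probe Beta is (0.375 − 0.5958)c / (1 − 0.375×0.5958) = −0.28433c; relative speed 0.28433c.
γ for this relative speed: γ = 1/√(1 − 0.0808435) = 1.0431.
The clock on rocket A records proper time, so probe Beta measures Δt = γΔτ = 1.0431 × 83.8 = 87.4 hours.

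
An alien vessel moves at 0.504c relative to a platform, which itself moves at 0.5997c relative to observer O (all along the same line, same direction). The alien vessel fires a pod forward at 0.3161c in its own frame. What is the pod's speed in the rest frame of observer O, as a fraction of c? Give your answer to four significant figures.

First combine the pod and alien vessel (S''→S'): u₁ = (0.3161 + 0.504)/(1 + 0.3161×0.504) = 0.8201/1.1593144 = 0.7074.
Then combine with the platform (S'→S): u = (0.7074 + 0.5997)/(1 + 0.7074×0.5997) = 1.3071/1.42422778 = 0.91776.

0.9178c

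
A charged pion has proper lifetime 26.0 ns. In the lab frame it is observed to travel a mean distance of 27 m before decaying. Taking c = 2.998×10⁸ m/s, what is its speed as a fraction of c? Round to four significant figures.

d = βγcτ ⇒ βγ = d/(cτ) = 27.00 m / (7.7948 m) = 3.4638.
β = (βγ)/√(1+(βγ)²) = 3.4638/√12.9979 = 0.9608.

0.9608c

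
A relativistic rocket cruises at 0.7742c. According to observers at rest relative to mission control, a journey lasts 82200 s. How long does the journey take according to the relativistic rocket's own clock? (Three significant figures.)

52000 s

Lorentz factor: γ = (1 − 0.59938564)^(−1/2) = 1.5799.
The relativistic rocket's clock runs slow as seen from mission control, so Δτ = Δt/γ = 82200/1.5799 = 52000 s.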